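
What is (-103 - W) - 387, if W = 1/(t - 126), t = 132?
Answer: -2941/6 ≈ -490.17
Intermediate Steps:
W = ⅙ (W = 1/(132 - 126) = 1/6 = ⅙ ≈ 0.16667)
(-103 - W) - 387 = (-103 - 1*⅙) - 387 = (-103 - ⅙) - 387 = -619/6 - 387 = -2941/6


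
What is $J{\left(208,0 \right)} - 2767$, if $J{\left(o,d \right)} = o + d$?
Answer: $-2559$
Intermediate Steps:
$J{\left(o,d \right)} = d + o$
$J{\left(208,0 \right)} - 2767 = \left(0 + 208\right) - 2767 = 208 - 2767 = -2559$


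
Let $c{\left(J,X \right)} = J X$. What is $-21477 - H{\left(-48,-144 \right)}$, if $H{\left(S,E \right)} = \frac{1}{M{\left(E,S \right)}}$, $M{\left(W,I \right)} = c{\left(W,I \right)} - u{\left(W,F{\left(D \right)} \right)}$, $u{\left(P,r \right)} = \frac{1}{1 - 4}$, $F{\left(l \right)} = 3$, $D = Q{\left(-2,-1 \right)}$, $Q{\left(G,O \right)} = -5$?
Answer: $- \frac{445368552}{20737} \approx -21477.0$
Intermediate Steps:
$D = -5$
$u{\left(P,r \right)} = - \frac{1}{3}$ ($u{\left(P,r \right)} = \frac{1}{-3} = - \frac{1}{3}$)
$M{\left(W,I \right)} = \frac{1}{3} + I W$ ($M{\left(W,I \right)} = W I - - \frac{1}{3} = I W + \frac{1}{3} = \frac{1}{3} + I W$)
$H{\left(S,E \right)} = \frac{1}{\frac{1}{3} + E S}$ ($H{\left(S,E \right)} = \frac{1}{\frac{1}{3} + S E} = \frac{1}{\frac{1}{3} + E S}$)
$-21477 - H{\left(-48,-144 \right)} = -21477 - \frac{3}{1 + 3 \left(-144\right) \left(-48\right)} = -21477 - \frac{3}{1 + 20736} = -21477 - \frac{3}{20737} = - \frac{445368552}{20737}$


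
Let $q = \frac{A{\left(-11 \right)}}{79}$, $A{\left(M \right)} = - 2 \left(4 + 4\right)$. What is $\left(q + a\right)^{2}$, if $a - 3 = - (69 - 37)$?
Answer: $\frac{5322249}{6241} \approx 852.79$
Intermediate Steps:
$a = -29$ ($a = 3 - \left(69 - 37\right) = 3 - 32 = -29$)
$A{\left(M \right)} = -16$ ($A{\left(M \right)} = \left(-2\right) 8 = -16$)
$q = - \frac{16}{79} \approx -0.20253$
$\left(q + a\right)^{2} = \left(- \frac{16}{79} - 29\right)^{2} = \left(- \frac{2307}{79}\right)^{2} = \frac{5322249}{6241}$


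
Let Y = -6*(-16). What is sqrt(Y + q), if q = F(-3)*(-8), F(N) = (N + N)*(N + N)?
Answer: 8*I*sqrt(3) ≈ 13.856*I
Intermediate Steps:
F(N) = 4*N**2 (F(N) = (2*N)*(2*N) = 4*N**2)
Y = 96
q = -288 (q = (4*(-3)**2)*(-8) = (4*9)*(-8) = 36*(-8) = -288)
sqrt(Y + q) = sqrt(96 - 288) = sqrt(-192) = 8*I*sqrt(3)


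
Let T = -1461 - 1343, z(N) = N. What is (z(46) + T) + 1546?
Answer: -1212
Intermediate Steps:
T = -2804
(z(46) + T) + 1546 = (46 - 2804) + 1546 = -2758 + 1546 = -1212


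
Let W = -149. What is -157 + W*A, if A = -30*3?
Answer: 13253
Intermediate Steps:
A = -90
-157 + W*A = -157 - 149*(-90) = -157 + 13410 = 13253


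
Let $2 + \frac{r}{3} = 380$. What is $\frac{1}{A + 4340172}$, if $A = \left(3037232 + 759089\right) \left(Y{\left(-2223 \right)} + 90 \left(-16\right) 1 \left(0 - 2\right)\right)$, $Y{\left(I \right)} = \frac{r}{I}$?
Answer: $\frac{247}{2701144592598} \approx 9.1443 \cdot 10^{-11}$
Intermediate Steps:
$r = 1134$ ($r = -6 + 3 \cdot 380 = -6 + 1140 = 1134$)
$Y{\left(I \right)} = \frac{1134}{I}$
$A = \frac{2700072570114}{247}$ ($A = \left(3037232 + 759089\right) \left(\frac{1134}{-2223} + 90 \left(-16\right) 1 \left(0 - 2\right)\right) = 3796321 \left(1134 \left(- \frac{1}{2223}\right) - 1440 \cdot 1 \left(-2\right)\right) = 3796321 \left(- \frac{126}{247} - -2880\right) = 3796321 \left(- \frac{126}{247} + 2880\right) = 3796321 \cdot \frac{711234}{247} = \frac{2700072570114}{247} \approx 1.0931 \cdot 10^{10}$)
$\frac{1}{A + 4340172} = \frac{1}{\frac{2700072570114}{247} + 4340172} = \frac{1}{\frac{2701144592598}{247}} = \frac{247}{2701144592598}$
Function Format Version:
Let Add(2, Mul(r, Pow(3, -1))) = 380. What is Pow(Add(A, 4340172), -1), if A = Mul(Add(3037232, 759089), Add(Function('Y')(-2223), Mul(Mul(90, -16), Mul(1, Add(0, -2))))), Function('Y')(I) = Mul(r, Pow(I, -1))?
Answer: Rational(247, 2701144592598) ≈ 9.1443e-11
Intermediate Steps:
r = 1134 (r = Add(-6, Mul(3, 380)) = Add(-6, 1140) = 1134)
Function('Y')(I) = Mul(1134, Pow(I, -1))
A = Rational(2700072570114, 247) (A = Mul(Add(3037232, 759089), Add(Mul(1134, Pow(-2223, -1)), Mul(Mul(90, -16), Mul(1, Add(0, -2))))) = Mul(3796321, Add(Mul(1134, Rational(-1, 2223)), Mul(-1440, Mul(1, -2)))) = Mul(3796321, Add(Rational(-126, 247), Mul(-1440, -2))) = Mul(3796321, Add(Rational(-126, 247), 2880)) = Mul(3796321, Rational(711234, 247)) = Rational(2700072570114, 247) ≈ 1.0931e+10)
Pow(Add(A, 4340172), -1) = Pow(Add(Rational(2700072570114, 247), 4340172), -1) = Pow(Rational(2701144592598, 247), -1) = Rational(247, 2701144592598)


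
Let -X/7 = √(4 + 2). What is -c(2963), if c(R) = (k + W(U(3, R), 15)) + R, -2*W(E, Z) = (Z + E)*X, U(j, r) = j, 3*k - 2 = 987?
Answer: -9878/3 - 63*√6 ≈ -3447.0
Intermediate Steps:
X = -7*√6 (X = -7*√(4 + 2) = -7*√6 ≈ -17.146)
k = 989/3 (k = ⅔ + (⅓)*987 = ⅔ + 329 = 989/3 ≈ 329.67)
W(E, Z) = 7*√6*(E + Z)/2 (W(E, Z) = -(Z + E)*(-7*√6)/2 = -(E + Z)*(-7*√6)/2 = -(-7)*√6*(E + Z)/2 = 7*√6*(E + Z)/2)
c(R) = 989/3 + R + 63*√6 (c(R) = (989/3 + 7*√6*(3 + 15)/2) + R = (989/3 + (7/2)*√6*18) + R = (989/3 + 63*√6) + R = 989/3 + R + 63*√6)
-c(2963) = -(989/3 + 2963 + 63*√6) = -(9878/3 + 63*√6) = -9878/3 - 63*√6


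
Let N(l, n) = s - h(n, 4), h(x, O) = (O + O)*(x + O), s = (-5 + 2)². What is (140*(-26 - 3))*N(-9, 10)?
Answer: 418180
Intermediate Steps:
s = 9 (s = (-3)² = 9)
h(x, O) = 2*O*(O + x) (h(x, O) = (2*O)*(O + x) = 2*O*(O + x))
N(l, n) = -23 - 8*n (N(l, n) = 9 - 2*4*(4 + n) = 9 - (32 + 8*n) = 9 + (-32 - 8*n) = -23 - 8*n)
(140*(-26 - 3))*N(-9, 10) = (140*(-26 - 3))*(-23 - 8*10) = (140*(-29))*(-23 - 80) = -4060*(-103) = 418180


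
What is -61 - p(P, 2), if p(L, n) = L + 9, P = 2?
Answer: -72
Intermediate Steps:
p(L, n) = 9 + L
-61 - p(P, 2) = -61 - (9 + 2) = -61 - 1*11 = -61 - 11 = -72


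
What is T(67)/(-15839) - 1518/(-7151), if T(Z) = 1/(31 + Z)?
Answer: 2356265845/11099939522 ≈ 0.21228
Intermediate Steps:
T(67)/(-15839) - 1518/(-7151) = 1/((31 + 67)*(-15839)) - 1518/(-7151) = -1/15839/98 - 1518*(-1/7151) = (1/98)*(-1/15839) + 1518/7151 = -1/1552222 + 1518/7151 = 2356265845/11099939522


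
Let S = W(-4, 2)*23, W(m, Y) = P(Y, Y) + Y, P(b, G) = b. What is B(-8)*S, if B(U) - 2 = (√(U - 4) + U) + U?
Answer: -1288 + 184*I*√3 ≈ -1288.0 + 318.7*I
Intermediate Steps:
W(m, Y) = 2*Y (W(m, Y) = Y + Y = 2*Y)
B(U) = 2 + √(-4 + U) + 2*U (B(U) = 2 + ((√(U - 4) + U) + U) = 2 + ((√(-4 + U) + U) + U) = 2 + ((U + √(-4 + U)) + U) = 2 + (√(-4 + U) + 2*U) = 2 + √(-4 + U) + 2*U)
S = 92 (S = (2*2)*23 = 4*23 = 92)
B(-8)*S = (2 + √(-4 - 8) + 2*(-8))*92 = (2 + √(-12) - 16)*92 = (2 + 2*I*√3 - 16)*92 = (-14 + 2*I*√3)*92 = -1288 + 184*I*√3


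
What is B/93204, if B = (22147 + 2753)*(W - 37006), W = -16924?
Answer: -111904750/7767 ≈ -14408.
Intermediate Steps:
B = -1342857000 (B = (22147 + 2753)*(-16924 - 37006) = 24900*(-53930) = -1342857000)
B/93204 = -1342857000/93204 = -1342857000*1/93204 = -111904750/7767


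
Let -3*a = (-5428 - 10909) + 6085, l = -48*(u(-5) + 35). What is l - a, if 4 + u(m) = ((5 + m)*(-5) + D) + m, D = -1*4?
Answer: -13420/3 ≈ -4473.3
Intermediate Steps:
D = -4
u(m) = -33 - 4*m (u(m) = -4 + (((5 + m)*(-5) - 4) + m) = -4 + (((-25 - 5*m) - 4) + m) = -4 + ((-29 - 5*m) + m) = -4 + (-29 - 4*m) = -33 - 4*m)
l = -1056 (l = -48*((-33 - 4*(-5)) + 35) = -48*((-33 + 20) + 35) = -48*(-13 + 35) = -48*22 = -1056)
a = 10252/3 (a = -((-5428 - 10909) + 6085)/3 = -(-16337 + 6085)/3 = -1/3*(-10252) = 10252/3 ≈ 3417.3)
l - a = -1056 - 1*10252/3 = -1056 - 10252/3 = -13420/3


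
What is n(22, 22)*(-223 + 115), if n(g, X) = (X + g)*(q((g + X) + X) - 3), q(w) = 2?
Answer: 4752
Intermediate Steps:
n(g, X) = -X - g (n(g, X) = (X + g)*(2 - 3) = (X + g)*(-1) = -X - g)
n(22, 22)*(-223 + 115) = (-1*22 - 1*22)*(-223 + 115) = (-22 - 22)*(-108) = -44*(-108) = 4752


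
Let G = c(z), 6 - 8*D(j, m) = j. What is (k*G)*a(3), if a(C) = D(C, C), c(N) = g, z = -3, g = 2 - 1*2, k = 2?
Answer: 0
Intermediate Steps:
D(j, m) = ¾ - j/8
g = 0 (g = 2 - 2 = 0)
c(N) = 0
a(C) = ¾ - C/8
G = 0
(k*G)*a(3) = (2*0)*(¾ - ⅛*3) = 0*(¾ - 3/8) = 0*(3/8) = 0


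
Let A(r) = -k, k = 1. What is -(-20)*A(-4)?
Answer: -20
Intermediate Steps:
A(r) = -1 (A(r) = -1*1 = -1)
-(-20)*A(-4) = -(-20)*(-1) = -1*20 = -20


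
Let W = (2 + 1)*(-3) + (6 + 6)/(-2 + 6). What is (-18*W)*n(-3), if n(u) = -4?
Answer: -432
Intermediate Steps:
W = -6 (W = 3*(-3) + 12/4 = -9 + 12*(1/4) = -9 + 3 = -6)
(-18*W)*n(-3) = -18*(-6)*(-4) = 108*(-4) = -432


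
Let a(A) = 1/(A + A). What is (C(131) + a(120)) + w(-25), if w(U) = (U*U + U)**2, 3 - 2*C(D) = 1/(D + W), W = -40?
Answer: 7862432731/21840 ≈ 3.6000e+5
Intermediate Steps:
C(D) = 3/2 - 1/(2*(-40 + D)) (C(D) = 3/2 - 1/(2*(D - 40)) = 3/2 - 1/(2*(-40 + D)))
a(A) = 1/(2*A)
w(U) = (U + U**2)**2 (w(U) = (U**2 + U)**2 = (U + U**2)**2)
(C(131) + a(120)) + w(-25) = ((-121 + 3*131)/(2*(-40 + 131)) + (1/2)/120) + (-25)**2*(1 - 25)**2 = ((1/2)*(-121 + 393)/91 + (1/2)*(1/120)) + 625*(-24)**2 = ((1/2)*(1/91)*272 + 1/240) + 625*576 = (136/91 + 1/240) + 360000 = 32731/21840 + 360000 = 7862432731/21840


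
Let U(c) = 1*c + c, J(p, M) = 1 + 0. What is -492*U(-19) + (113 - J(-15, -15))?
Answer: 18808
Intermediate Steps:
J(p, M) = 1
U(c) = 2*c (U(c) = c + c = 2*c)
-492*U(-19) + (113 - J(-15, -15)) = -984*(-19) + (113 - 1*1) = -492*(-38) + (113 - 1) = 18696 + 112 = 18808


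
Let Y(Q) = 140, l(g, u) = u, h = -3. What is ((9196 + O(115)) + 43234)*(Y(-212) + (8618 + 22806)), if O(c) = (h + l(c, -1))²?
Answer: 1655405544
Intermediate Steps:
O(c) = 16 (O(c) = (-3 - 1)² = (-4)² = 16)
((9196 + O(115)) + 43234)*(Y(-212) + (8618 + 22806)) = ((9196 + 16) + 43234)*(140 + (8618 + 22806)) = (9212 + 43234)*(140 + 31424) = 52446*31564 = 1655405544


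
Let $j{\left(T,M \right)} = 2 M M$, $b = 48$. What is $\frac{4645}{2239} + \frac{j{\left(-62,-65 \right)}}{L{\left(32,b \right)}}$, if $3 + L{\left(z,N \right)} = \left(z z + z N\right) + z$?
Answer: $\frac{30945455}{5796771} \approx 5.3384$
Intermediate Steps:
$j{\left(T,M \right)} = 2 M^{2}$
$L{\left(z,N \right)} = -3 + z + z^{2} + N z$ ($L{\left(z,N \right)} = -3 + \left(\left(z z + z N\right) + z\right) = -3 + \left(\left(z^{2} + N z\right) + z\right) = -3 + \left(z + z^{2} + N z\right) = -3 + z + z^{2} + N z$)
$\frac{4645}{2239} + \frac{j{\left(-62,-65 \right)}}{L{\left(32,b \right)}} = \frac{4645}{2239} + \frac{2 \left(-65\right)^{2}}{-3 + 32 + 32^{2} + 48 \cdot 32} = 4645 \cdot \frac{1}{2239} + \frac{2 \cdot 4225}{-3 + 32 + 1024 + 1536} = \frac{4645}{2239} + \frac{8450}{2589} = \frac{30945455}{5796771}$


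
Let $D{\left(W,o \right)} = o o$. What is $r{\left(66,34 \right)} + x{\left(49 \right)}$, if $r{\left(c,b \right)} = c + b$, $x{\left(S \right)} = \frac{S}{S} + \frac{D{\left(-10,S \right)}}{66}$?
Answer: $\frac{9067}{66} \approx 137.38$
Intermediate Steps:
$D{\left(W,o \right)} = o^{2}$
$x{\left(S \right)} = 1 + \frac{S^{2}}{66}$ ($x{\left(S \right)} = \frac{S}{S} + \frac{S^{2}}{66} = 1 + S^{2} \cdot \frac{1}{66} = 1 + \frac{S^{2}}{66}$)
$r{\left(c,b \right)} = b + c$
$r{\left(66,34 \right)} + x{\left(49 \right)} = \left(34 + 66\right) + \left(1 + \frac{49^{2}}{66}\right) = 100 + \left(1 + \frac{1}{66} \cdot 2401\right) = 100 + \left(1 + \frac{2401}{66}\right) = 100 + \frac{2467}{66} = \frac{9067}{66}$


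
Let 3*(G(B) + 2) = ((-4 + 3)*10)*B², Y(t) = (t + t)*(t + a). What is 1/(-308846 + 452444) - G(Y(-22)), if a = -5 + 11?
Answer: 237231841757/143598 ≈ 1.6521e+6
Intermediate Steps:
a = 6
Y(t) = 2*t*(6 + t) (Y(t) = (t + t)*(t + 6) = (2*t)*(6 + t) = 2*t*(6 + t))
G(B) = -2 - 10*B²/3 (G(B) = -2 + (((-4 + 3)*10)*B²)/3 = -2 + ((-1*10)*B²)/3 = -2 + (-10*B²)/3 = -2 - 10*B²/3)
1/(-308846 + 452444) - G(Y(-22)) = 1/(-308846 + 452444) - (-2 - 10*1936*(6 - 22)²/3) = 1/143598 - (-2 - 10*(2*(-22)*(-16))²/3) = 1/143598 - (-2 - 10/3*704²) = 1/143598 - (-2 - 10/3*495616) = 1/143598 - (-2 - 4956160/3) = 1/143598 - 1*(-4956166/3) = 1/143598 + 4956166/3 = 237231841757/143598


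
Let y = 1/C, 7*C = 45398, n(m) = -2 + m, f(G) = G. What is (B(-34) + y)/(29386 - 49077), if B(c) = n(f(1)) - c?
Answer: -1498141/893932018 ≈ -0.0016759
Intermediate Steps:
B(c) = -1 - c (B(c) = (-2 + 1) - c = -1 - c)
C = 45398/7 (C = (⅐)*45398 = 45398/7 ≈ 6485.4)
y = 7/45398 (y = 1/(45398/7) = 7/45398 ≈ 0.00015419)
(B(-34) + y)/(29386 - 49077) = ((-1 - 1*(-34)) + 7/45398)/(29386 - 49077) = ((-1 + 34) + 7/45398)/(-19691) = (33 + 7/45398)*(-1/19691) = (1498141/45398)*(-1/19691) = -1498141/893932018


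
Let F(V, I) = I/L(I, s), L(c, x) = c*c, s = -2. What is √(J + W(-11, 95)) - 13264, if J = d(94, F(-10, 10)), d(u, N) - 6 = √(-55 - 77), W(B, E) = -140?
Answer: -13264 + √(-134 + 2*I*√33) ≈ -13264.0 + 11.586*I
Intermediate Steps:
L(c, x) = c²
F(V, I) = 1/I (F(V, I) = I/(I²) = I/I² = 1/I)
d(u, N) = 6 + 2*I*√33 (d(u, N) = 6 + √(-55 - 77) = 6 + √(-132) = 6 + 2*I*√33)
J = 6 + 2*I*√33 ≈ 6.0 + 11.489*I
√(J + W(-11, 95)) - 13264 = √((6 + 2*I*√33) - 140) - 13264 = √(-134 + 2*I*√33) - 13264 = -13264 + √(-134 + 2*I*√33)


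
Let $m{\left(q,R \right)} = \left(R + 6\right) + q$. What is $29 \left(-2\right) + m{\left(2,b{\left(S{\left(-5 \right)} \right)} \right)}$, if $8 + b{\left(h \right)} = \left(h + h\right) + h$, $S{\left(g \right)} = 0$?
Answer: $-58$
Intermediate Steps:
$b{\left(h \right)} = -8 + 3 h$ ($b{\left(h \right)} = -8 + \left(\left(h + h\right) + h\right) = -8 + \left(2 h + h\right) = -8 + 3 h$)
$m{\left(q,R \right)} = 6 + R + q$ ($m{\left(q,R \right)} = \left(6 + R\right) + q = 6 + R + q$)
$29 \left(-2\right) + m{\left(2,b{\left(S{\left(-5 \right)} \right)} \right)} = 29 \left(-2\right) + \left(6 + \left(-8 + 3 \cdot 0\right) + 2\right) = -58 + \left(6 + \left(-8 + 0\right) + 2\right) = -58 + \left(6 - 8 + 2\right) = -58 + 0 = -58$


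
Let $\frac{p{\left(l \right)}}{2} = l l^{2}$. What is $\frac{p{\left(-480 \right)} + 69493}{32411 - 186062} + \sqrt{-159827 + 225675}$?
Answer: $\frac{221114507}{153651} + 2 \sqrt{16462} \approx 1695.7$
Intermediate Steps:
$p{\left(l \right)} = 2 l^{3}$ ($p{\left(l \right)} = 2 l l^{2} = 2 l^{3}$)
$\frac{p{\left(-480 \right)} + 69493}{32411 - 186062} + \sqrt{-159827 + 225675} = \frac{2 \left(-480\right)^{3} + 69493}{32411 - 186062} + \sqrt{-159827 + 225675} = \frac{2 \left(-110592000\right) + 69493}{-153651} + \sqrt{65848} = \left(-221184000 + 69493\right) \left(- \frac{1}{153651}\right) + 2 \sqrt{16462} = \left(-221114507\right) \left(- \frac{1}{153651}\right) + 2 \sqrt{16462} = \frac{221114507}{153651} + 2 \sqrt{16462}$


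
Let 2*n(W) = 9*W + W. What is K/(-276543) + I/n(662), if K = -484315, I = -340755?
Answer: -18526065463/183071466 ≈ -101.20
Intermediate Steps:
n(W) = 5*W (n(W) = (9*W + W)/2 = (10*W)/2 = 5*W)
K/(-276543) + I/n(662) = -484315/(-276543) - 340755/(5*662) = -484315*(-1/276543) - 340755/3310 = 484315/276543 - 340755*1/3310 = 484315/276543 - 68151/662 = -18526065463/183071466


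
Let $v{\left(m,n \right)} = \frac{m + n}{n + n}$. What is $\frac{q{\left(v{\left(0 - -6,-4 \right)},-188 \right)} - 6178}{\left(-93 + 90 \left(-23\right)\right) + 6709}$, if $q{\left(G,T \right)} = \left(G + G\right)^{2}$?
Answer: $- \frac{24711}{18184} \approx -1.3589$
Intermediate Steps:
$v{\left(m,n \right)} = \frac{m + n}{2 n}$
$q{\left(G,T \right)} = 4 G^{2}$ ($q{\left(G,T \right)} = \left(2 G\right)^{2} = 4 G^{2}$)
$\frac{q{\left(v{\left(0 - -6,-4 \right)},-188 \right)} - 6178}{\left(-93 + 90 \left(-23\right)\right) + 6709} = \frac{4 \left(\frac{\left(0 - -6\right) - 4}{2 \left(-4\right)}\right)^{2} - 6178}{\left(-93 + 90 \left(-23\right)\right) + 6709} = \frac{4 \left(\frac{1}{2} \left(- \frac{1}{4}\right) \left(\left(0 + 6\right) - 4\right)\right)^{2} - 6178}{\left(-93 - 2070\right) + 6709} = \frac{4 \left(\frac{1}{2} \left(- \frac{1}{4}\right) \left(6 - 4\right)\right)^{2} - 6178}{-2163 + 6709} = \frac{4 \left(\frac{1}{2} \left(- \frac{1}{4}\right) 2\right)^{2} - 6178}{4546} = \left(4 \left(- \frac{1}{4}\right)^{2} - 6178\right) \frac{1}{4546} = \left(4 \cdot \frac{1}{16} - 6178\right) \frac{1}{4546} = \left(\frac{1}{4} - 6178\right) \frac{1}{4546} = \left(- \frac{24711}{4}\right) \frac{1}{4546} = - \frac{24711}{18184}$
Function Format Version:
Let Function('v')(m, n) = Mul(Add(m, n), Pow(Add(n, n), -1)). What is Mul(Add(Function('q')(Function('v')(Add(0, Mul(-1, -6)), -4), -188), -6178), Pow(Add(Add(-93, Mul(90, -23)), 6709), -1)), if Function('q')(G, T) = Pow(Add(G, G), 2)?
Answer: Rational(-24711, 18184) ≈ -1.3589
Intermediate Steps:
Function('v')(m, n) = Mul(Rational(1, 2), Pow(n, -1), Add(m, n)) (Function('v')(m, n) = Mul(Add(m, n), Pow(Mul(2, n), -1)) = Mul(Add(m, n), Mul(Rational(1, 2), Pow(n, -1))) = Mul(Rational(1, 2), Pow(n, -1), Add(m, n)))
Function('q')(G, T) = Mul(4, Pow(G, 2)) (Function('q')(G, T) = Pow(Mul(2, G), 2) = Mul(4, Pow(G, 2)))
Mul(Add(Function('q')(Function('v')(Add(0, Mul(-1, -6)), -4), -188), -6178), Pow(Add(Add(-93, Mul(90, -23)), 6709), -1)) = Mul(Add(Mul(4, Pow(Mul(Rational(1, 2), Pow(-4, -1), Add(Add(0, Mul(-1, -6)), -4)), 2)), -6178), Pow(Add(Add(-93, Mul(90, -23)), 6709), -1)) = Mul(Add(Mul(4, Pow(Mul(Rational(1, 2), Rational(-1, 4), Add(Add(0, 6), -4)), 2)), -6178), Pow(Add(Add(-93, -2070), 6709), -1)) = Mul(Add(Mul(4, Pow(Mul(Rational(1, 2), Rational(-1, 4), Add(6, -4)), 2)), -6178), Pow(Add(-2163, 6709), -1)) = Mul(Add(Mul(4, Pow(Mul(Rational(1, 2), Rational(-1, 4), 2), 2)), -6178), Pow(4546, -1)) = Mul(Add(Mul(4, Pow(Rational(-1, 4), 2)), -6178), Rational(1, 4546)) = Mul(Add(Mul(4, Rational(1, 16)), -6178), Rational(1, 4546)) = Mul(Add(Rational(1, 4), -6178), Rational(1, 4546)) = Mul(Rational(-24711, 4), Rational(1, 4546)) = Rational(-24711, 18184)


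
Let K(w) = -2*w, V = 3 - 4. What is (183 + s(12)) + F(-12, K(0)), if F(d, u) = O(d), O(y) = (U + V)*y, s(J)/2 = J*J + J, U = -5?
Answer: 567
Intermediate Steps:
s(J) = 2*J + 2*J**2 (s(J) = 2*(J*J + J) = 2*(J**2 + J) = 2*(J + J**2) = 2*J + 2*J**2)
V = -1
O(y) = -6*y (O(y) = (-5 - 1)*y = -6*y)
F(d, u) = -6*d
(183 + s(12)) + F(-12, K(0)) = (183 + 2*12*(1 + 12)) - 6*(-12) = (183 + 2*12*13) + 72 = (183 + 312) + 72 = 495 + 72 = 567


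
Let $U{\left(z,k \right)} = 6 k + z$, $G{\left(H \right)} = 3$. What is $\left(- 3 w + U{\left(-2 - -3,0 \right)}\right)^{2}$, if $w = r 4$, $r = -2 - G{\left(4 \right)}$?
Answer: $3721$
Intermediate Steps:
$r = -5$ ($r = -2 - 3 = -5$)
$U{\left(z,k \right)} = z + 6 k$
$w = -20$ ($w = \left(-5\right) 4 = -20$)
$\left(- 3 w + U{\left(-2 - -3,0 \right)}\right)^{2} = \left(\left(-3\right) \left(-20\right) + \left(\left(-2 - -3\right) + 6 \cdot 0\right)\right)^{2} = \left(60 + \left(\left(-2 + 3\right) + 0\right)\right)^{2} = \left(60 + \left(1 + 0\right)\right)^{2} = \left(60 + 1\right)^{2} = 61^{2} = 3721$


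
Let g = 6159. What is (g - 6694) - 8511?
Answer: -9046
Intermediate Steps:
(g - 6694) - 8511 = (6159 - 6694) - 8511 = -535 - 8511 = -9046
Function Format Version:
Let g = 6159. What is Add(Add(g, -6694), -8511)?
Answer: -9046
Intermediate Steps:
Add(Add(g, -6694), -8511) = Add(Add(6159, -6694), -8511) = Add(-535, -8511) = -9046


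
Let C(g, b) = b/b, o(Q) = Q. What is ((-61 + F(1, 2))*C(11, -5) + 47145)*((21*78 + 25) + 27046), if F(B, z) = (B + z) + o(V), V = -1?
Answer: 1351791974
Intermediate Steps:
C(g, b) = 1
F(B, z) = -1 + B + z (F(B, z) = (B + z) - 1 = -1 + B + z)
((-61 + F(1, 2))*C(11, -5) + 47145)*((21*78 + 25) + 27046) = ((-61 + (-1 + 1 + 2))*1 + 47145)*((21*78 + 25) + 27046) = ((-61 + 2)*1 + 47145)*((1638 + 25) + 27046) = (-59*1 + 47145)*(1663 + 27046) = (-59 + 47145)*28709 = 47086*28709 = 1351791974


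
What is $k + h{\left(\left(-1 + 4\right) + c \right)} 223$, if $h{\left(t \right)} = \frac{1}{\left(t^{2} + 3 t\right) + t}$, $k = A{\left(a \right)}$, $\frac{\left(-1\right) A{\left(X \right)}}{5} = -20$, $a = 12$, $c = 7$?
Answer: $\frac{14223}{140} \approx 101.59$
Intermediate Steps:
$A{\left(X \right)} = 100$ ($A{\left(X \right)} = \left(-5\right) \left(-20\right) = 100$)
$k = 100$
$h{\left(t \right)} = \frac{1}{t^{2} + 4 t}$
$k + h{\left(\left(-1 + 4\right) + c \right)} 223 = 100 + \frac{1}{\left(\left(-1 + 4\right) + 7\right) \left(4 + \left(\left(-1 + 4\right) + 7\right)\right)} 223 = 100 + \frac{1}{\left(3 + 7\right) \left(4 + \left(3 + 7\right)\right)} 223 = 100 + \frac{1}{10 \left(4 + 10\right)} 223 = 100 + \frac{1}{10 \cdot 14} \cdot 223 = 100 + \frac{1}{10} \cdot \frac{1}{14} \cdot 223 = 100 + \frac{1}{140} \cdot 223 = 100 + \frac{223}{140} = \frac{14223}{140}$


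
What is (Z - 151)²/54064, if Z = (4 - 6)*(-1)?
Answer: 22201/54064 ≈ 0.41064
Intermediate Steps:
Z = 2 (Z = -2*(-1) = 2)
(Z - 151)²/54064 = (2 - 151)²/54064 = (-149)²*(1/54064) = 22201*(1/54064) = 22201/54064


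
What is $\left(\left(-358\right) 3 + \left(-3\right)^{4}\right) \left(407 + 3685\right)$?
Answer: $-4063356$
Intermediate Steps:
$\left(\left(-358\right) 3 + \left(-3\right)^{4}\right) \left(407 + 3685\right) = \left(-1074 + 81\right) 4092 = \left(-993\right) 4092 = -4063356$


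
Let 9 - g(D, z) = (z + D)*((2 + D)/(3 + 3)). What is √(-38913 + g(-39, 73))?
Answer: I*√348249/3 ≈ 196.71*I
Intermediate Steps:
g(D, z) = 9 - (⅓ + D/6)*(D + z) (g(D, z) = 9 - (z + D)*(2 + D)/(3 + 3) = 9 - (D + z)*(2 + D)/6 = 9 - (D + z)*(2 + D)*(⅙) = 9 - (D + z)*(⅓ + D/6) = 9 - (⅓ + D/6)*(D + z))
√(-38913 + g(-39, 73)) = √(-38913 + (9 - ⅓*(-39) - ⅓*73 - ⅙*(-39)² - ⅙*(-39)*73)) = √(-38913 + (9 + 13 - 73/3 - ⅙*1521 + 949/2)) = √(-38913 + (9 + 13 - 73/3 - 507/2 + 949/2)) = √(-38913 + 656/3) = √(-116083/3) = I*√348249/3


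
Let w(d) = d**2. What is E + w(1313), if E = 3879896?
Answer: 5603865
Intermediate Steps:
E + w(1313) = 3879896 + 1313**2 = 3879896 + 1723969 = 5603865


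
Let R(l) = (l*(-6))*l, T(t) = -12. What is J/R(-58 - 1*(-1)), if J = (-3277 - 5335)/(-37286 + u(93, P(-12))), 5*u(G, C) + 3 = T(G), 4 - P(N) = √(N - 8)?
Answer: -4306/363455883 ≈ -1.1847e-5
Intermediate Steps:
P(N) = 4 - √(-8 + N) (P(N) = 4 - √(N - 8) = 4 - √(-8 + N))
u(G, C) = -3 (u(G, C) = -⅗ + (⅕)*(-12) = -⅗ - 12/5 = -3)
J = 8612/37289 (J = (-3277 - 5335)/(-37286 - 3) = -8612/(-37289) = -8612*(-1/37289) = 8612/37289 ≈ 0.23095)
R(l) = -6*l² (R(l) = (-6*l)*l = -6*l²)
J/R(-58 - 1*(-1)) = 8612/(37289*((-6*(-58 - 1*(-1))²))) = 8612/(37289*((-6*(-58 + 1)²))) = 8612/(37289*((-6*(-57)²))) = 8612/(37289*((-6*3249))) = (8612/37289)/(-19494) = (8612/37289)*(-1/19494) = -4306/363455883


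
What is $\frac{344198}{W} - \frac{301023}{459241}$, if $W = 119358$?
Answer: $\frac{61070165242}{27407043639} \approx 2.2283$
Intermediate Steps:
$\frac{344198}{W} - \frac{301023}{459241} = \frac{344198}{119358} - \frac{301023}{459241} = 344198 \cdot \frac{1}{119358} - \frac{301023}{459241} = \frac{172099}{59679} - \frac{301023}{459241} = \frac{61070165242}{27407043639}$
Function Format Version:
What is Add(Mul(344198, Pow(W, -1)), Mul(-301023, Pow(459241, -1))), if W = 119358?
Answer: Rational(61070165242, 27407043639) ≈ 2.2283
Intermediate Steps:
Add(Mul(344198, Pow(W, -1)), Mul(-301023, Pow(459241, -1))) = Add(Mul(344198, Pow(119358, -1)), Mul(-301023, Pow(459241, -1))) = Add(Mul(344198, Rational(1, 119358)), Mul(-301023, Rational(1, 459241))) = Add(Rational(172099, 59679), Rational(-301023, 459241)) = Rational(61070165242, 27407043639)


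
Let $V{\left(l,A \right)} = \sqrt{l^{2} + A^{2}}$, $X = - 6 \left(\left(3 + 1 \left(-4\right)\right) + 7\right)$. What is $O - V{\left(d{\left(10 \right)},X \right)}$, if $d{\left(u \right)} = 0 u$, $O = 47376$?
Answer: $47340$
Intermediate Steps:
$d{\left(u \right)} = 0$
$X = -36$ ($X = - 6 \left(\left(3 - 4\right) + 7\right) = - 6 \left(-1 + 7\right) = \left(-6\right) 6 = -36$)
$V{\left(l,A \right)} = \sqrt{A^{2} + l^{2}}$
$O - V{\left(d{\left(10 \right)},X \right)} = 47376 - \sqrt{\left(-36\right)^{2} + 0^{2}} = 47376 - \sqrt{1296 + 0} = 47376 - \sqrt{1296} = 47376 - 36 = 47340$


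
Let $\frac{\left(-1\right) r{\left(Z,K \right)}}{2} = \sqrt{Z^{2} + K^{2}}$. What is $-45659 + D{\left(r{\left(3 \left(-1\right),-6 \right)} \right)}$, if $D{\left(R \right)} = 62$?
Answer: $-45597$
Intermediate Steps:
$r{\left(Z,K \right)} = - 2 \sqrt{K^{2} + Z^{2}}$ ($r{\left(Z,K \right)} = - 2 \sqrt{Z^{2} + K^{2}} = - 2 \sqrt{K^{2} + Z^{2}}$)
$-45659 + D{\left(r{\left(3 \left(-1\right),-6 \right)} \right)} = -45659 + 62 = -45597$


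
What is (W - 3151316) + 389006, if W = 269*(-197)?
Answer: -2815303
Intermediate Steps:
W = -52993
(W - 3151316) + 389006 = (-52993 - 3151316) + 389006 = -3204309 + 389006 = -2815303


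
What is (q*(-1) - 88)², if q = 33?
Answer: 14641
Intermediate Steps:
(q*(-1) - 88)² = (33*(-1) - 88)² = (-33 - 88)² = (-121)² = 14641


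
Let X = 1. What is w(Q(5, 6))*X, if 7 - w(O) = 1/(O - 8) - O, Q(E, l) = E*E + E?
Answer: 813/22 ≈ 36.955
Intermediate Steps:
Q(E, l) = E + E² (Q(E, l) = E² + E = E + E²)
w(O) = 7 + O - 1/(-8 + O) (w(O) = 7 - (1/(O - 8) - O) = 7 - (1/(-8 + O) - O) = 7 + (O - 1/(-8 + O)) = 7 + O - 1/(-8 + O))
w(Q(5, 6))*X = ((-57 + (5*(1 + 5))² - 5*(1 + 5))/(-8 + 5*(1 + 5)))*1 = ((-57 + (5*6)² - 5*6)/(-8 + 5*6))*1 = ((-57 + 30² - 1*30)/(-8 + 30))*1 = ((-57 + 900 - 30)/22)*1 = ((1/22)*813)*1 = (813/22)*1 = 813/22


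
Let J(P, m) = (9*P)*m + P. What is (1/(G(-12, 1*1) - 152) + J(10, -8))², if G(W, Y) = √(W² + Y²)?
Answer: 265723970285909/527115681 + 32602084*√145/527115681 ≈ 5.0411e+5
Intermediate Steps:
J(P, m) = P + 9*P*m (J(P, m) = 9*P*m + P = P + 9*P*m)
(1/(G(-12, 1*1) - 152) + J(10, -8))² = (1/(√((-12)² + (1*1)²) - 152) + 10*(1 + 9*(-8)))² = (1/(√(144 + 1²) - 152) + 10*(1 - 72))² = (1/(√(144 + 1) - 152) + 10*(-71))² = (1/(√145 - 152) - 710)² = (1/(-152 + √145) - 710)² = (-710 + 1/(-152 + √145))²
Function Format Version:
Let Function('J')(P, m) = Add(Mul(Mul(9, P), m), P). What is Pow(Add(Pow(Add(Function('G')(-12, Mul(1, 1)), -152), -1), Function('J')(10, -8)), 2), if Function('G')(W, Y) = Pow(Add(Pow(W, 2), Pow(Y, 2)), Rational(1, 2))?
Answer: Add(Rational(265723970285909, 527115681), Mul(Rational(32602084, 527115681), Pow(145, Rational(1, 2)))) ≈ 5.0411e+5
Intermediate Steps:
Function('J')(P, m) = Add(P, Mul(9, P, m)) (Function('J')(P, m) = Add(Mul(9, P, m), P) = Add(P, Mul(9, P, m)))
Pow(Add(Pow(Add(Function('G')(-12, Mul(1, 1)), -152), -1), Function('J')(10, -8)), 2) = Pow(Add(Pow(Add(Pow(Add(Pow(-12, 2), Pow(Mul(1, 1), 2)), Rational(1, 2)), -152), -1), Mul(10, Add(1, Mul(9, -8)))), 2) = Pow(Add(Pow(Add(Pow(Add(144, Pow(1, 2)), Rational(1, 2)), -152), -1), Mul(10, Add(1, -72))), 2) = Pow(Add(Pow(Add(Pow(Add(144, 1), Rational(1, 2)), -152), -1), Mul(10, -71)), 2) = Pow(Add(Pow(Add(Pow(145, Rational(1, 2)), -152), -1), -710), 2) = Pow(Add(Pow(Add(-152, Pow(145, Rational(1, 2))), -1), -710), 2) = Pow(Add(-710, Pow(Add(-152, Pow(145, Rational(1, 2))), -1)), 2)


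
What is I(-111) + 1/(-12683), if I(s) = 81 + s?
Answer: -380491/12683 ≈ -30.000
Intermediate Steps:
I(-111) + 1/(-12683) = (81 - 111) + 1/(-12683) = -30 - 1/12683 = -380491/12683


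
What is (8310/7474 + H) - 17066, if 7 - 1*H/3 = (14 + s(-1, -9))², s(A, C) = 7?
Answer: -68637061/3737 ≈ -18367.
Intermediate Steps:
H = -1302 (H = 21 - 3*(14 + 7)² = 21 - 3*21² = 21 - 3*441 = 21 - 1323 = -1302)
(8310/7474 + H) - 17066 = (8310/7474 - 1302) - 17066 = (8310*(1/7474) - 1302) - 17066 = (4155/3737 - 1302) - 17066 = -4861419/3737 - 17066 = -68637061/3737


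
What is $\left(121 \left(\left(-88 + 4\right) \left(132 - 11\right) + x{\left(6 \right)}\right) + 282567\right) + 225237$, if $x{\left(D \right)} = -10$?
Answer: $-723250$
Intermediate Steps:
$\left(121 \left(\left(-88 + 4\right) \left(132 - 11\right) + x{\left(6 \right)}\right) + 282567\right) + 225237 = \left(121 \left(\left(-88 + 4\right) \left(132 - 11\right) - 10\right) + 282567\right) + 225237 = \left(121 \left(\left(-84\right) 121 - 10\right) + 282567\right) + 225237 = \left(121 \left(-10164 - 10\right) + 282567\right) + 225237 = \left(121 \left(-10174\right) + 282567\right) + 225237 = \left(-1231054 + 282567\right) + 225237 = -948487 + 225237 = -723250$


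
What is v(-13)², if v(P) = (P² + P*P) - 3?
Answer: 112225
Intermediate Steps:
v(P) = -3 + 2*P² (v(P) = (P² + P²) - 3 = 2*P² - 3 = -3 + 2*P²)
v(-13)² = (-3 + 2*(-13)²)² = (-3 + 2*169)² = (-3 + 338)² = 335² = 112225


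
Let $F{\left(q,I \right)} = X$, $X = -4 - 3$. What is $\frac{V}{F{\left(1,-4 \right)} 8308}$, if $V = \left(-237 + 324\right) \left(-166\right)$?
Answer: $\frac{7221}{29078} \approx 0.24833$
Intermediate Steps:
$X = -7$ ($X = -4 - 3 = -7$)
$F{\left(q,I \right)} = -7$
$V = -14442$ ($V = 87 \left(-166\right) = -14442$)
$\frac{V}{F{\left(1,-4 \right)} 8308} = - \frac{14442}{\left(-7\right) 8308} = - \frac{14442}{-58156} = \left(-14442\right) \left(- \frac{1}{58156}\right) = \frac{7221}{29078}$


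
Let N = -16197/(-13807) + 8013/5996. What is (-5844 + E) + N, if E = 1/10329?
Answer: -4995085134865813/855104567988 ≈ -5841.5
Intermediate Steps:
N = 207752703/82786772 (N = -16197*(-1/13807) + 8013*(1/5996) = 16197/13807 + 8013/5996 = 207752703/82786772 ≈ 2.5095)
E = 1/10329 ≈ 9.6815e-5
(-5844 + E) + N = (-5844 + 1/10329) + 207752703/82786772 = -60362675/10329 + 207752703/82786772 = -4995085134865813/855104567988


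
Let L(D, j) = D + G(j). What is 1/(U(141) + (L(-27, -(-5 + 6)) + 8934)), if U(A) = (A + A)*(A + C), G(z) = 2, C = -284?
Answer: -1/31417 ≈ -3.1830e-5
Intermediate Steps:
L(D, j) = 2 + D (L(D, j) = D + 2 = 2 + D)
U(A) = 2*A*(-284 + A) (U(A) = (A + A)*(A - 284) = (2*A)*(-284 + A) = 2*A*(-284 + A))
1/(U(141) + (L(-27, -(-5 + 6)) + 8934)) = 1/(2*141*(-284 + 141) + ((2 - 27) + 8934)) = 1/(2*141*(-143) + (-25 + 8934)) = 1/(-40326 + 8909) = 1/(-31417) = -1/31417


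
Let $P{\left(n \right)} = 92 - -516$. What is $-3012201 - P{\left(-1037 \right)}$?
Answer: $-3012809$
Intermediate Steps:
$P{\left(n \right)} = 608$ ($P{\left(n \right)} = 92 + 516 = 608$)
$-3012201 - P{\left(-1037 \right)} = -3012201 - 608 = -3012809$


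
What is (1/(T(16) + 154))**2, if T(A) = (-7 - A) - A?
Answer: 1/13225 ≈ 7.5614e-5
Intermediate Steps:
T(A) = -7 - 2*A
(1/(T(16) + 154))**2 = (1/((-7 - 2*16) + 154))**2 = (1/((-7 - 32) + 154))**2 = (1/(-39 + 154))**2 = (1/115)**2 = 1/13225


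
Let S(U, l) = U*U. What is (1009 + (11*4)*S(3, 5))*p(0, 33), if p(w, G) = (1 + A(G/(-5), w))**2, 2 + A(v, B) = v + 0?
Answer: 405764/5 ≈ 81153.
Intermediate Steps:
S(U, l) = U**2
A(v, B) = -2 + v (A(v, B) = -2 + (v + 0) = -2 + v)
p(w, G) = (-1 - G/5)**2 (p(w, G) = (1 + (-2 + G/(-5)))**2 = (1 + (-2 + G*(-1/5)))**2 = (1 + (-2 - G/5))**2 = (-1 - G/5)**2)
(1009 + (11*4)*S(3, 5))*p(0, 33) = (1009 + (11*4)*3**2)*((5 + 33)**2/25) = (1009 + 44*9)*((1/25)*38**2) = (1009 + 396)*((1/25)*1444) = 1405*(1444/25) = 405764/5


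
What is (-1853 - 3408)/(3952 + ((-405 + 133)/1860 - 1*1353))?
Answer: -2446365/1208467 ≈ -2.0244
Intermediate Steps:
(-1853 - 3408)/(3952 + ((-405 + 133)/1860 - 1*1353)) = -5261/(3952 + (-272*1/1860 - 1353)) = -5261/(3952 + (-68/465 - 1353)) = -5261/(3952 - 629213/465) = -5261/1208467/465 = -5261*465/1208467 = -2446365/1208467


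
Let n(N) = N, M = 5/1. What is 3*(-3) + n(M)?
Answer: -4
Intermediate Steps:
M = 5 (M = 5*1 = 5)
3*(-3) + n(M) = 3*(-3) + 5 = -9 + 5 = -4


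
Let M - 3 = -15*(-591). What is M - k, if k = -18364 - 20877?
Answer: 48109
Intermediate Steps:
M = 8868 (M = 3 - 15*(-591) = 3 + 8865 = 8868)
k = -39241
M - k = 8868 - 1*(-39241) = 8868 + 39241 = 48109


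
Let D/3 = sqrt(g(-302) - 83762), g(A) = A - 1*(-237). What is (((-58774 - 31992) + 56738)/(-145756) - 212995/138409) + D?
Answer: -6583879442/5043485551 + 3*I*sqrt(83827) ≈ -1.3054 + 868.59*I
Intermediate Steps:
g(A) = 237 + A (g(A) = A + 237 = 237 + A)
D = 3*I*sqrt(83827) (D = 3*sqrt((237 - 302) - 83762) = 3*sqrt(-65 - 83762) = 3*sqrt(-83827) = 3*(I*sqrt(83827)) = 3*I*sqrt(83827) ≈ 868.59*I)
(((-58774 - 31992) + 56738)/(-145756) - 212995/138409) + D = (((-58774 - 31992) + 56738)/(-145756) - 212995/138409) + 3*I*sqrt(83827) = ((-90766 + 56738)*(-1/145756) - 212995*1/138409) + 3*I*sqrt(83827) = (-34028*(-1/145756) - 212995/138409) + 3*I*sqrt(83827) = (8507/36439 - 212995/138409) + 3*I*sqrt(83827) = -6583879442/5043485551 + 3*I*sqrt(83827)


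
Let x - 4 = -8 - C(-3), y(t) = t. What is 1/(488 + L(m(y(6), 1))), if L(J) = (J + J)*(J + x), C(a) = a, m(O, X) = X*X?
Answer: 1/488 ≈ 0.0020492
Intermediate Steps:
m(O, X) = X**2
x = -1 (x = 4 + (-8 - 1*(-3)) = 4 + (-8 + 3) = 4 - 5 = -1)
L(J) = 2*J*(-1 + J) (L(J) = (J + J)*(J - 1) = (2*J)*(-1 + J) = 2*J*(-1 + J))
1/(488 + L(m(y(6), 1))) = 1/(488 + 2*1**2*(-1 + 1**2)) = 1/(488 + 2*1*(-1 + 1)) = 1/(488 + 2*1*0) = 1/(488 + 0) = 1/488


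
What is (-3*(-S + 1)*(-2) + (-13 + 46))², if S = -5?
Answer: 4761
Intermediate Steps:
(-3*(-S + 1)*(-2) + (-13 + 46))² = (-3*(-1*(-5) + 1)*(-2) + (-13 + 46))² = (-3*(5 + 1)*(-2) + 33)² = (-3*6*(-2) + 33)² = (-18*(-2) + 33)² = (36 + 33)² = 69² = 4761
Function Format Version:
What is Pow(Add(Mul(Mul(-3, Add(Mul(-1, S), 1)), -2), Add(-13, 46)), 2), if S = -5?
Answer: 4761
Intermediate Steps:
Pow(Add(Mul(Mul(-3, Add(Mul(-1, S), 1)), -2), Add(-13, 46)), 2) = Pow(Add(Mul(Mul(-3, Add(Mul(-1, -5), 1)), -2), Add(-13, 46)), 2) = Pow(Add(Mul(Mul(-3, Add(5, 1)), -2), 33), 2) = Pow(Add(Mul(Mul(-3, 6), -2), 33), 2) = Pow(Add(Mul(-18, -2), 33), 2) = Pow(Add(36, 33), 2) = Pow(69, 2) = 4761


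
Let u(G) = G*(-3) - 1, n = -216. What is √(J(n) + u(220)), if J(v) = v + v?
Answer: I*√1093 ≈ 33.061*I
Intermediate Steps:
J(v) = 2*v
u(G) = -1 - 3*G (u(G) = -3*G - 1 = -1 - 3*G)
√(J(n) + u(220)) = √(2*(-216) + (-1 - 3*220)) = √(-432 + (-1 - 660)) = √(-432 - 661) = √(-1093) = I*√1093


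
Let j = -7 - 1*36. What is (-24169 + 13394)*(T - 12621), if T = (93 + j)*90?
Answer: 87503775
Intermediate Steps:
j = -43 (j = -7 - 36 = -43)
T = 4500 (T = (93 - 43)*90 = 50*90 = 4500)
(-24169 + 13394)*(T - 12621) = (-24169 + 13394)*(4500 - 12621) = -10775*(-8121) = 87503775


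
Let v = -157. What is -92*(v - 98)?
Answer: 23460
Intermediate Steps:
-92*(v - 98) = -92*(-157 - 98) = -92*(-255) = 23460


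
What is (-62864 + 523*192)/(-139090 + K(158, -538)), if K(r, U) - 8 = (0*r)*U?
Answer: -18776/69541 ≈ -0.27000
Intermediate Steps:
K(r, U) = 8 (K(r, U) = 8 + (0*r)*U = 8 + 0*U = 8 + 0 = 8)
(-62864 + 523*192)/(-139090 + K(158, -538)) = (-62864 + 523*192)/(-139090 + 8) = (-62864 + 100416)/(-139082) = 37552*(-1/139082) = -18776/69541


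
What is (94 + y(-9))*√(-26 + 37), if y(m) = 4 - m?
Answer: 107*√11 ≈ 354.88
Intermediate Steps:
(94 + y(-9))*√(-26 + 37) = (94 + (4 - 1*(-9)))*√(-26 + 37) = (94 + (4 + 9))*√11 = (94 + 13)*√11 = 107*√11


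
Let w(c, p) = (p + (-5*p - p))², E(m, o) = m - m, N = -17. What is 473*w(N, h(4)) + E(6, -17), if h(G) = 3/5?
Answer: 4257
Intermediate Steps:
E(m, o) = 0
h(G) = ⅗ (h(G) = 3*(⅕) = ⅗)
w(c, p) = 25*p² (w(c, p) = (p - 6*p)² = (-5*p)² = 25*p²)
473*w(N, h(4)) + E(6, -17) = 473*(25*(⅗)²) + 0 = 473*(25*(9/25)) + 0 = 473*9 + 0 = 4257 + 0 = 4257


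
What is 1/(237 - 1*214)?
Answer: 1/23 ≈ 0.043478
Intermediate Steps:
1/(237 - 1*214) = 1/(237 - 214) = 1/23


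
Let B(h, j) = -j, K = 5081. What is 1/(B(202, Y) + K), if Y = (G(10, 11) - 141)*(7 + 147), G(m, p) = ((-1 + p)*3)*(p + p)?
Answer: -1/74845 ≈ -1.3361e-5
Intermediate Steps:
G(m, p) = 2*p*(-3 + 3*p) (G(m, p) = (-3 + 3*p)*(2*p) = 2*p*(-3 + 3*p))
Y = 79926 (Y = (6*11*(-1 + 11) - 141)*(7 + 147) = (6*11*10 - 141)*154 = (660 - 141)*154 = 519*154 = 79926)
1/(B(202, Y) + K) = 1/(-1*79926 + 5081) = 1/(-79926 + 5081) = 1/(-74845) = -1/74845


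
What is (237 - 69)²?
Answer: 28224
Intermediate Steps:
(237 - 69)² = 168² = 28224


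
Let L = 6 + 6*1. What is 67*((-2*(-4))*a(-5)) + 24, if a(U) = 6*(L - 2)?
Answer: 32184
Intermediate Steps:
L = 12 (L = 6 + 6 = 12)
a(U) = 60 (a(U) = 6*(12 - 2) = 6*10 = 60)
67*((-2*(-4))*a(-5)) + 24 = 67*(-2*(-4)*60) + 24 = 67*(8*60) + 24 = 67*480 + 24 = 32160 + 24 = 32184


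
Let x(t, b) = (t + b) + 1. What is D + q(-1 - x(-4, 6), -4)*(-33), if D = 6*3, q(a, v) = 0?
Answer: 18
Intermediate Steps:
x(t, b) = 1 + b + t (x(t, b) = (b + t) + 1 = 1 + b + t)
D = 18
D + q(-1 - x(-4, 6), -4)*(-33) = 18 + 0*(-33) = 18 + 0 = 18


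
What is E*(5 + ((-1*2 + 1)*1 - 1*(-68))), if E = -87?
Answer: -6264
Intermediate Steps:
E*(5 + ((-1*2 + 1)*1 - 1*(-68))) = -87*(5 + ((-1*2 + 1)*1 - 1*(-68))) = -87*(5 + ((-2 + 1)*1 + 68)) = -87*(5 + (-1*1 + 68)) = -87*(5 + (-1 + 68)) = -87*(5 + 67) = -87*72 = -6264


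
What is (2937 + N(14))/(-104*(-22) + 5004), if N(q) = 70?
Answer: 3007/7292 ≈ 0.41237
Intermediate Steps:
(2937 + N(14))/(-104*(-22) + 5004) = (2937 + 70)/(-104*(-22) + 5004) = 3007/(2288 + 5004) = 3007/7292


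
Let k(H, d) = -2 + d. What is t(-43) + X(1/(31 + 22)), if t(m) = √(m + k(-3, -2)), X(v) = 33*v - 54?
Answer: -2829/53 + I*√47 ≈ -53.377 + 6.8557*I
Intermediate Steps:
X(v) = -54 + 33*v
t(m) = √(-4 + m) (t(m) = √(m + (-2 - 2)) = √(m - 4) = √(-4 + m))
t(-43) + X(1/(31 + 22)) = √(-4 - 43) + (-54 + 33/(31 + 22)) = √(-47) + (-54 + 33/53) = I*√47 + (-54 + 33*(1/53)) = I*√47 + (-54 + 33/53) = I*√47 - 2829/53 = -2829/53 + I*√47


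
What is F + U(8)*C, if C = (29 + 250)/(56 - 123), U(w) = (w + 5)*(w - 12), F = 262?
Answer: 32062/67 ≈ 478.54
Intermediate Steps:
U(w) = (-12 + w)*(5 + w) (U(w) = (5 + w)*(-12 + w) = (-12 + w)*(5 + w))
C = -279/67 (C = 279/(-67) = 279*(-1/67) = -279/67 ≈ -4.1642)
F + U(8)*C = 262 + (-60 + 8² - 7*8)*(-279/67) = 262 + (-60 + 64 - 56)*(-279/67) = 262 - 52*(-279/67) = 262 + 14508/67 = 32062/67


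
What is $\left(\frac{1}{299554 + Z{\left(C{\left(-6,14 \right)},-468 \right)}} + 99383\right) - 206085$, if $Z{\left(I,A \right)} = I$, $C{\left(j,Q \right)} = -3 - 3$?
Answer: $- \frac{31962370695}{299548} \approx -1.067 \cdot 10^{5}$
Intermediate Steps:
$C{\left(j,Q \right)} = -6$
$\left(\frac{1}{299554 + Z{\left(C{\left(-6,14 \right)},-468 \right)}} + 99383\right) - 206085 = \left(\frac{1}{299554 - 6} + 99383\right) - 206085 = \left(\frac{1}{299548} + 99383\right) - 206085 = \frac{29769978885}{299548} - 206085 = - \frac{31962370695}{299548}$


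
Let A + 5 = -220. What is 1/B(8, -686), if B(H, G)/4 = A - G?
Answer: 1/1844 ≈ 0.00054230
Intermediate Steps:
A = -225 (A = -5 - 220 = -225)
B(H, G) = -900 - 4*G (B(H, G) = 4*(-225 - G) = -900 - 4*G)
1/B(8, -686) = 1/(-900 - 4*(-686)) = 1/(-900 + 2744) = 1/1844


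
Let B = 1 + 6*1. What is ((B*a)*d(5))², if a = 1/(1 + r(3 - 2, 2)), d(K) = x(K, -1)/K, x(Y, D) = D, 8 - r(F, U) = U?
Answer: 1/25 ≈ 0.040000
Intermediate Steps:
r(F, U) = 8 - U
B = 7 (B = 1 + 6 = 7)
d(K) = -1/K
a = ⅐ (a = 1/(1 + (8 - 1*2)) = 1/(1 + (8 - 2)) = 1/(1 + 6) = 1/7 = ⅐ ≈ 0.14286)
((B*a)*d(5))² = ((7*(⅐))*(-1/5))² = (1*(-1*⅕))² = (1*(-⅕))² = (-⅕)² = 1/25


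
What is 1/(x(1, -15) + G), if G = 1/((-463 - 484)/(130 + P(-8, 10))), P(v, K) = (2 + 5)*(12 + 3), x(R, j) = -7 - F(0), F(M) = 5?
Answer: -947/11599 ≈ -0.081645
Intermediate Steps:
x(R, j) = -12 (x(R, j) = -7 - 1*5 = -7 - 5 = -12)
P(v, K) = 105 (P(v, K) = 7*15 = 105)
G = -235/947 (G = 1/((-463 - 484)/(130 + 105)) = 1/(-947/235) = -235/947 ≈ -0.24815)
1/(x(1, -15) + G) = 1/(-12 - 235/947) = 1/(-11599/947) = -947/11599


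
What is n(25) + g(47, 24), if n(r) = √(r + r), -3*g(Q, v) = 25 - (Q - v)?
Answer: -⅔ + 5*√2 ≈ 6.4044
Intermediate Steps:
g(Q, v) = -25/3 - v/3 + Q/3 (g(Q, v) = -(25 - (Q - v))/3 = -(25 + (v - Q))/3 = -(25 + v - Q)/3 = -25/3 - v/3 + Q/3)
n(r) = √2*√r (n(r) = √(2*r) = √2*√r)
n(25) + g(47, 24) = √2*√25 + (-25/3 - ⅓*24 + (⅓)*47) = √2*5 + (-25/3 - 8 + 47/3) = 5*√2 - ⅔ = -⅔ + 5*√2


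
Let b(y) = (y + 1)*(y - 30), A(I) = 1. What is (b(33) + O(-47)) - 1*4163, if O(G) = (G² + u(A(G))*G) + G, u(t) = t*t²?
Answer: -1946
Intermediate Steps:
u(t) = t³
O(G) = G² + 2*G (O(G) = (G² + 1³*G) + G = (G² + 1*G) + G = (G² + G) + G = (G + G²) + G = G² + 2*G)
b(y) = (1 + y)*(-30 + y)
(b(33) + O(-47)) - 1*4163 = ((-30 + 33² - 29*33) - 47*(2 - 47)) - 1*4163 = ((-30 + 1089 - 957) - 47*(-45)) - 4163 = (102 + 2115) - 4163 = 2217 - 4163 = -1946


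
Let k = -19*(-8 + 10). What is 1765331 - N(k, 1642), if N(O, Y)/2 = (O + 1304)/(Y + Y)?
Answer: 1449336118/821 ≈ 1.7653e+6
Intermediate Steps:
k = -38 (k = -19*2 = -38)
N(O, Y) = (1304 + O)/Y (N(O, Y) = 2*((O + 1304)/(Y + Y)) = 2*((1304 + O)/((2*Y))) = 2*((1304 + O)*(1/(2*Y))) = 2*((1304 + O)/(2*Y)) = (1304 + O)/Y)
1765331 - N(k, 1642) = 1765331 - (1304 - 38)/1642 = 1765331 - 1266/1642 = 1765331 - 1*633/821 = 1765331 - 633/821 = 1449336118/821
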